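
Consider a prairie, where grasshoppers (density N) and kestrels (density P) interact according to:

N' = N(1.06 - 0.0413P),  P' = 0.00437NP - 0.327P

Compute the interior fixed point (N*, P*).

Set dP/dt = 0 with P > 0: 0.00437N - 0.327 = 0, so N* = 0.327/0.00437 = 74.8.
Set dN/dt = 0 with N > 0: 1.06 - 0.0413P = 0, so P* = 1.06/0.0413 = 25.7.

N* ≈ 74.8, P* ≈ 25.7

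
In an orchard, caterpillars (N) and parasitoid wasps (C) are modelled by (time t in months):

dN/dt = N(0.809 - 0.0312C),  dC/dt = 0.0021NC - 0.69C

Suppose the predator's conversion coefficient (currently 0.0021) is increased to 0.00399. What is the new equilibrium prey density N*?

N* ≈ 173

At the interior fixed point, setting dC/dt = 0 with C > 0 fixes N* = (predator death rate)/(NC coefficient) — independent of the other coefficients.
With the change, N* = 0.69/0.00399 = 173; it falls from 329.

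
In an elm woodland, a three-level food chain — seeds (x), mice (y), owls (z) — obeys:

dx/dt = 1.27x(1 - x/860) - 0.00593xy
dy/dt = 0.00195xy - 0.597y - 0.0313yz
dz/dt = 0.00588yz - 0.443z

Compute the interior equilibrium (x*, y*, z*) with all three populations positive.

From dz/dt = 0: 0.00588y* = 0.443, so y* = 75.3.
From dx/dt = 0: 1.27(1 - x*/860) = 0.00593·75.3, giving x* = 860·(1 - 0.352) = 557.
From dy/dt = 0: 0.00195·557 - 0.597 = 0.0313z*, so z* = 0.49/0.0313 = 15.7.

x* ≈ 557, y* ≈ 75.3, z* ≈ 15.7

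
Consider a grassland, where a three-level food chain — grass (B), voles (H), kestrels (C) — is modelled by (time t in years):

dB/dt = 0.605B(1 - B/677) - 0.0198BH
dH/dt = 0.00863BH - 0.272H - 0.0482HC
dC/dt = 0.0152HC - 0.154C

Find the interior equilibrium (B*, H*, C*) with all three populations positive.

From dC/dt = 0: 0.0152H* = 0.154, so H* = 10.1.
From dB/dt = 0: 0.605(1 - B*/677) = 0.0198·10.1, giving B* = 677·(1 - 0.332) = 453.
From dH/dt = 0: 0.00863·453 - 0.272 = 0.0482C*, so C* = 3.63/0.0482 = 75.4.

B* ≈ 453, H* ≈ 10.1, C* ≈ 75.4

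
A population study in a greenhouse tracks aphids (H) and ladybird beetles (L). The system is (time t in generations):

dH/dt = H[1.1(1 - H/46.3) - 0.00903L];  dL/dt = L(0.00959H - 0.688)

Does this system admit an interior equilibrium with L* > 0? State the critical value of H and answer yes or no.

Threshold H = 71.7; K < 71.7, so no, the predator goes extinct.

The predator equation gives dL/dt > 0 only when H > 0.688/0.00959 = 71.7.
Without the predator, H → K = 46.3. Since 46.3 < 71.7, the predator cannot invade.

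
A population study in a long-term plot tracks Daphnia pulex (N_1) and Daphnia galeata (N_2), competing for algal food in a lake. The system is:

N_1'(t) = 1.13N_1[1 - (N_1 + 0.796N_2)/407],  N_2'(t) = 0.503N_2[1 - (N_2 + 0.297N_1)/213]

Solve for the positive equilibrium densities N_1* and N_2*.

N_1* ≈ 311, N_2* ≈ 121

Setting both brackets to zero gives the nullclines N_1 + 0.796N_2 = 407 and 0.297N_1 + N_2 = 213.
Substituting N_2 = 213 - 0.297N_1 into the first: N_1(1 - 0.796·0.297) = 407 - 0.796·213.
So N_1* = 237/0.764 = 311, and then N_2* = 213 - 0.297·311 = 121.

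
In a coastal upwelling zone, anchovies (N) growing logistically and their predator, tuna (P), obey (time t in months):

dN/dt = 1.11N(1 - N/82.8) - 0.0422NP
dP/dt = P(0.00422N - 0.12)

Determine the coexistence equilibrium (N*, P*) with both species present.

From dP/dt = 0 with P > 0: 0.00422N* = 0.12, so N* = 28.4.
Substitute into dN/dt = 0: 1.11(1 - 28.4/82.8) = 0.0422P*.
The bracket is 0.657, giving P* = 0.729/0.0422 = 17.3.

N* ≈ 28.4, P* ≈ 17.3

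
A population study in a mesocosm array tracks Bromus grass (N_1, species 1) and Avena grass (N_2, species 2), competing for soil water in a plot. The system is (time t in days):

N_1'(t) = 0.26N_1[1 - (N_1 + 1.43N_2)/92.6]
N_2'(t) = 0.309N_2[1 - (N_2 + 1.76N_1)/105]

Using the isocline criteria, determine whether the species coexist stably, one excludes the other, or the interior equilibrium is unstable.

Compare the nullcline intercepts: K1/α12 = 92.6/1.43 = 64.8 < K2 = 105; K2/α21 = 105/1.76 = 59.7 < K1 = 92.6.
Since both are reversed, neither can invade when rare; the interior point is a saddle.

unstable coexistence (outcome depends on initial conditions)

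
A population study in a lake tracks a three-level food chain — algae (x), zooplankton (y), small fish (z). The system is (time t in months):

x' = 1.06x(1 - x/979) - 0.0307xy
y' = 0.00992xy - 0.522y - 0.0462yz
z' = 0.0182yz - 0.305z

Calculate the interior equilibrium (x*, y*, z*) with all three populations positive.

x* ≈ 504, y* ≈ 16.8, z* ≈ 96.9

From dz/dt = 0: 0.0182y* = 0.305, so y* = 16.8.
From dx/dt = 0: 1.06(1 - x*/979) = 0.0307·16.8, giving x* = 979·(1 - 0.485) = 504.
From dy/dt = 0: 0.00992·504 - 0.522 = 0.0462z*, so z* = 4.48/0.0462 = 96.9.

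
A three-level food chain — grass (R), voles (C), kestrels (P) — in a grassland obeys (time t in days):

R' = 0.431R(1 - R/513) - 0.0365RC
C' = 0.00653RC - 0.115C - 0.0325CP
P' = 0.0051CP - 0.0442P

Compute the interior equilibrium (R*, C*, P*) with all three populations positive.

From dP/dt = 0: 0.0051C* = 0.0442, so C* = 8.67.
From dR/dt = 0: 0.431(1 - R*/513) = 0.0365·8.67, giving R* = 513·(1 - 0.734) = 136.
From dC/dt = 0: 0.00653·136 - 0.115 = 0.0325P*, so P* = 0.776/0.0325 = 23.9.

R* ≈ 136, C* ≈ 8.67, P* ≈ 23.9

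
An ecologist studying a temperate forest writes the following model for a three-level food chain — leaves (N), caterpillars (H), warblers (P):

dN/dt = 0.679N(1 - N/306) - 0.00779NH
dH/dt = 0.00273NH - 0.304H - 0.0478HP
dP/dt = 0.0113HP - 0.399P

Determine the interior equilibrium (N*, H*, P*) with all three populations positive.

N* ≈ 182, H* ≈ 35.3, P* ≈ 4.04

From dP/dt = 0: 0.0113H* = 0.399, so H* = 35.3.
From dN/dt = 0: 0.679(1 - N*/306) = 0.00779·35.3, giving N* = 306·(1 - 0.405) = 182.
From dH/dt = 0: 0.00273·182 - 0.304 = 0.0478P*, so P* = 0.193/0.0478 = 4.04.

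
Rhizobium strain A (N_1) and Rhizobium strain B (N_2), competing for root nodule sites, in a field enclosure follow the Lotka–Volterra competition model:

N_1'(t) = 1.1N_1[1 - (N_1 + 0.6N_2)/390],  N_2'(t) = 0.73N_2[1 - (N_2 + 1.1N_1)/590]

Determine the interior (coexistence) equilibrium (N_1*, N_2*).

Setting both brackets to zero gives the nullclines N_1 + 0.6N_2 = 390 and 1.1N_1 + N_2 = 590.
Substituting N_2 = 590 - 1.1N_1 into the first: N_1(1 - 0.6·1.1) = 390 - 0.6·590.
So N_1* = 36/0.34 = 106, and then N_2* = 590 - 1.1·106 = 474.

N_1* ≈ 106, N_2* ≈ 474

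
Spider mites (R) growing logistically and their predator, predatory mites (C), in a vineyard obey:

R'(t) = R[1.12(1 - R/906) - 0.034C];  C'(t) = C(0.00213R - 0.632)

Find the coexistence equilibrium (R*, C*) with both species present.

From dC/dt = 0 with C > 0: 0.00213R* = 0.632, so R* = 297.
Substitute into dR/dt = 0: 1.12(1 - 297/906) = 0.034C*.
The bracket is 0.673, giving C* = 0.753/0.034 = 22.2.

R* ≈ 297, C* ≈ 22.2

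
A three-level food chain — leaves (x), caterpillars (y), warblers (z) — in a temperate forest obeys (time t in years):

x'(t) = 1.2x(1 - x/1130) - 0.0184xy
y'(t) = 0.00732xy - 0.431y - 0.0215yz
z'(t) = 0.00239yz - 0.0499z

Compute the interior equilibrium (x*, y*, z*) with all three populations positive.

From dz/dt = 0: 0.00239y* = 0.0499, so y* = 20.9.
From dx/dt = 0: 1.2(1 - x*/1130) = 0.0184·20.9, giving x* = 1130·(1 - 0.32) = 768.
From dy/dt = 0: 0.00732·768 - 0.431 = 0.0215z*, so z* = 5.19/0.0215 = 242.

x* ≈ 768, y* ≈ 20.9, z* ≈ 242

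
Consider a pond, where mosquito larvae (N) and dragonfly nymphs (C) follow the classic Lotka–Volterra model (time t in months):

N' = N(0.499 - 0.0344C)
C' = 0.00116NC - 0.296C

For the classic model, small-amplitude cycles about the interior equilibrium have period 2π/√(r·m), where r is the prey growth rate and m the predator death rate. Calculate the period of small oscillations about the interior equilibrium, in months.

T ≈ 16.3 months

Here r = 0.499 and m = 0.296, so r·m = 0.148.
ω = √0.148 = 0.384 per month, hence T = 2π/ω ≈ 16.3 months.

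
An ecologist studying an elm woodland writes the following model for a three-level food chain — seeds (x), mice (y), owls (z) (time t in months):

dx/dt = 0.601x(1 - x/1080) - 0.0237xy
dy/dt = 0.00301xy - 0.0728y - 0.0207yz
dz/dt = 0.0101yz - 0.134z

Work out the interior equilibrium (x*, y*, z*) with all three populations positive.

x* ≈ 515, y* ≈ 13.3, z* ≈ 71.4

From dz/dt = 0: 0.0101y* = 0.134, so y* = 13.3.
From dx/dt = 0: 0.601(1 - x*/1080) = 0.0237·13.3, giving x* = 1080·(1 - 0.523) = 515.
From dy/dt = 0: 0.00301·515 - 0.0728 = 0.0207z*, so z* = 1.48/0.0207 = 71.4.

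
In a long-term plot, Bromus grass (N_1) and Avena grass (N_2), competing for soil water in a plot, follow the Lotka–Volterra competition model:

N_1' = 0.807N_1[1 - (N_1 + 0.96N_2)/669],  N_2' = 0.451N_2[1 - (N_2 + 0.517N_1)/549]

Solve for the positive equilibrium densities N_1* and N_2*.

Setting both brackets to zero gives the nullclines N_1 + 0.96N_2 = 669 and 0.517N_1 + N_2 = 549.
Substituting N_2 = 549 - 0.517N_1 into the first: N_1(1 - 0.96·0.517) = 669 - 0.96·549.
So N_1* = 142/0.504 = 282, and then N_2* = 549 - 0.517·282 = 403.

N_1* ≈ 282, N_2* ≈ 403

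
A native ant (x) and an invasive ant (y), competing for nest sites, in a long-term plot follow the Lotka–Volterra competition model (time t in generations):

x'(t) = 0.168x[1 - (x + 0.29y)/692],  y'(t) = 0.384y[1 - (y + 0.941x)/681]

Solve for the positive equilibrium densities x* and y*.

x* ≈ 680, y* ≈ 41

Setting both brackets to zero gives the nullclines x + 0.29y = 692 and 0.941x + y = 681.
Substituting y = 681 - 0.941x into the first: x(1 - 0.29·0.941) = 692 - 0.29·681.
So x* = 495/0.727 = 680, and then y* = 681 - 0.941·680 = 41.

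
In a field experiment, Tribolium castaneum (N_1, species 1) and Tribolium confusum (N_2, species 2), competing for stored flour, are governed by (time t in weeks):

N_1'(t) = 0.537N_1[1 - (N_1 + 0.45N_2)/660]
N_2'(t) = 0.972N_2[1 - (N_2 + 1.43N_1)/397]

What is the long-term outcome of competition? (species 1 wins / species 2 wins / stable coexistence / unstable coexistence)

species 1 excludes species 2

Compare the nullcline intercepts: K1/α12 = 660/0.45 = 1470 > K2 = 397; K2/α21 = 397/1.43 = 278 < K1 = 660.
Since the inequalities point opposite ways, species 1 can invade but species 2 cannot.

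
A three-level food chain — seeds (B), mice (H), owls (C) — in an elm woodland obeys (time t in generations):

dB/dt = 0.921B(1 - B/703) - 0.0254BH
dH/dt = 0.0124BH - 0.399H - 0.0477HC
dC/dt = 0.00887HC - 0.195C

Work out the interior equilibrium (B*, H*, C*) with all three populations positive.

From dC/dt = 0: 0.00887H* = 0.195, so H* = 22.
From dB/dt = 0: 0.921(1 - B*/703) = 0.0254·22, giving B* = 703·(1 - 0.606) = 277.
From dH/dt = 0: 0.0124·277 - 0.399 = 0.0477C*, so C* = 3.03/0.0477 = 63.6.

B* ≈ 277, H* ≈ 22, C* ≈ 63.6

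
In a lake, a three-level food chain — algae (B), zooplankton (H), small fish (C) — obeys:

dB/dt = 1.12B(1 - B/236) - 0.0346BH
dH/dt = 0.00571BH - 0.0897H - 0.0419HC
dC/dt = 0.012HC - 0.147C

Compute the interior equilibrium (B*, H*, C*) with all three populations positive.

B* ≈ 147, H* ≈ 12.2, C* ≈ 17.8

From dC/dt = 0: 0.012H* = 0.147, so H* = 12.2.
From dB/dt = 0: 1.12(1 - B*/236) = 0.0346·12.2, giving B* = 236·(1 - 0.378) = 147.
From dH/dt = 0: 0.00571·147 - 0.0897 = 0.0419C*, so C* = 0.748/0.0419 = 17.8.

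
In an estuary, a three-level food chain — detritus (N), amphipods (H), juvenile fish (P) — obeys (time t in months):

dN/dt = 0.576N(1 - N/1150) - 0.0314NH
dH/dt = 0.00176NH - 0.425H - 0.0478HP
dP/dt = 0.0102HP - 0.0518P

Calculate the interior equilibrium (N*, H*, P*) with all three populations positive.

From dP/dt = 0: 0.0102H* = 0.0518, so H* = 5.08.
From dN/dt = 0: 0.576(1 - N*/1150) = 0.0314·5.08, giving N* = 1150·(1 - 0.277) = 832.
From dH/dt = 0: 0.00176·832 - 0.425 = 0.0478P*, so P* = 1.04/0.0478 = 21.7.

N* ≈ 832, H* ≈ 5.08, P* ≈ 21.7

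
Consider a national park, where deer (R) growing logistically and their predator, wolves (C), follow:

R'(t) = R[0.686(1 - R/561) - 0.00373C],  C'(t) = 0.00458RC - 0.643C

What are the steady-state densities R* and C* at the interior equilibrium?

From dC/dt = 0 with C > 0: 0.00458R* = 0.643, so R* = 140.
Substitute into dR/dt = 0: 0.686(1 - 140/561) = 0.00373C*.
The bracket is 0.75, giving C* = 0.514/0.00373 = 138.

R* ≈ 140, C* ≈ 138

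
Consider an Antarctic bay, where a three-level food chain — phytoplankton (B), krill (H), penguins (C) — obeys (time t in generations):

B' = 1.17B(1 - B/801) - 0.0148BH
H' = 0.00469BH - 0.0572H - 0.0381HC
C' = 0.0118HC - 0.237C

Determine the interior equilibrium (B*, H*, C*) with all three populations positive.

From dC/dt = 0: 0.0118H* = 0.237, so H* = 20.1.
From dB/dt = 0: 1.17(1 - B*/801) = 0.0148·20.1, giving B* = 801·(1 - 0.254) = 597.
From dH/dt = 0: 0.00469·597 - 0.0572 = 0.0381C*, so C* = 2.75/0.0381 = 72.

B* ≈ 597, H* ≈ 20.1, C* ≈ 72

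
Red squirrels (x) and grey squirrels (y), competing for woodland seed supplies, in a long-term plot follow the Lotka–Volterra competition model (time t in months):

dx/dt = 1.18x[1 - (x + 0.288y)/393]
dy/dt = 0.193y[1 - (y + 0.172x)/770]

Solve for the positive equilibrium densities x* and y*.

Setting both brackets to zero gives the nullclines x + 0.288y = 393 and 0.172x + y = 770.
Substituting y = 770 - 0.172x into the first: x(1 - 0.288·0.172) = 393 - 0.288·770.
So x* = 171/0.95 = 180, and then y* = 770 - 0.172·180 = 739.

x* ≈ 180, y* ≈ 739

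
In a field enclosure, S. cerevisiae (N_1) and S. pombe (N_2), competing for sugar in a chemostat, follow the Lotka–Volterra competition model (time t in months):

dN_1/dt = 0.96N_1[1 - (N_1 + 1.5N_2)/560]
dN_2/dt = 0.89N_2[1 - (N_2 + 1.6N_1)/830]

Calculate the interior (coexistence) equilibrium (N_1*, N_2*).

Setting both brackets to zero gives the nullclines N_1 + 1.5N_2 = 560 and 1.6N_1 + N_2 = 830.
Substituting N_2 = 830 - 1.6N_1 into the first: N_1(1 - 1.5·1.6) = 560 - 1.5·830.
So N_1* = -685/-1.4 = 489, and then N_2* = 830 - 1.6·489 = 47.1.

N_1* ≈ 489, N_2* ≈ 47.1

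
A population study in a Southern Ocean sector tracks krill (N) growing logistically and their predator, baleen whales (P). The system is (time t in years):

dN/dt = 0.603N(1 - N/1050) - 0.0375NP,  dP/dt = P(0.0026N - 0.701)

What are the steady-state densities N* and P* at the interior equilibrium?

N* ≈ 270, P* ≈ 12

From dP/dt = 0 with P > 0: 0.0026N* = 0.701, so N* = 270.
Substitute into dN/dt = 0: 0.603(1 - 270/1050) = 0.0375P*.
The bracket is 0.743, giving P* = 0.448/0.0375 = 12.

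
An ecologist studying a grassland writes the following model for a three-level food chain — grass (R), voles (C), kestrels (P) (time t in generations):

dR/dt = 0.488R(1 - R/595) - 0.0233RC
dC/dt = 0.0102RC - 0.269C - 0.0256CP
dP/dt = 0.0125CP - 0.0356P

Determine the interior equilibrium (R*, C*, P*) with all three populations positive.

From dP/dt = 0: 0.0125C* = 0.0356, so C* = 2.85.
From dR/dt = 0: 0.488(1 - R*/595) = 0.0233·2.85, giving R* = 595·(1 - 0.136) = 514.
From dC/dt = 0: 0.0102·514 - 0.269 = 0.0256P*, so P* = 4.97/0.0256 = 194.

R* ≈ 514, C* ≈ 2.85, P* ≈ 194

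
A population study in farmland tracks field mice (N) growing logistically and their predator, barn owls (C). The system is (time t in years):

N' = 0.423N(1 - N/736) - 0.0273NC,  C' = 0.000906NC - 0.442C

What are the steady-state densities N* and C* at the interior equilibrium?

N* ≈ 488, C* ≈ 5.22

From dC/dt = 0 with C > 0: 0.000906N* = 0.442, so N* = 488.
Substitute into dN/dt = 0: 0.423(1 - 488/736) = 0.0273C*.
The bracket is 0.337, giving C* = 0.143/0.0273 = 5.22.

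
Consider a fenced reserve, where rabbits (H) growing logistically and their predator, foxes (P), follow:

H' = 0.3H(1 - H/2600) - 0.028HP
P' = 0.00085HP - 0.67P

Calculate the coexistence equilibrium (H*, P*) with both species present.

H* ≈ 788, P* ≈ 7.47

From dP/dt = 0 with P > 0: 0.00085H* = 0.67, so H* = 788.
Substitute into dH/dt = 0: 0.3(1 - 788/2600) = 0.028P*.
The bracket is 0.697, giving P* = 0.209/0.028 = 7.47.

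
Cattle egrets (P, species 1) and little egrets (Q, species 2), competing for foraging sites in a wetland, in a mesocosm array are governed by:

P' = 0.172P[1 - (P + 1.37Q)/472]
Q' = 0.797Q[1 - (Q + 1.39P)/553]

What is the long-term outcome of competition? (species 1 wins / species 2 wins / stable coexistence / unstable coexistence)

Compare the nullcline intercepts: K1/α12 = 472/1.37 = 345 < K2 = 553; K2/α21 = 553/1.39 = 398 < K1 = 472.
Since both are reversed, neither can invade when rare; the interior point is a saddle.

unstable coexistence (outcome depends on initial conditions)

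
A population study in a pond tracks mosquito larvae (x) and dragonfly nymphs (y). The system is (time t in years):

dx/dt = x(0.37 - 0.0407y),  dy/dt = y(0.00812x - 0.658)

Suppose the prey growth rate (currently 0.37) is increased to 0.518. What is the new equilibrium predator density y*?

At the interior fixed point, setting dx/dt = 0 with x > 0 fixes y* = (prey growth rate)/(xy coefficient) — independent of the other coefficients.
With the change, y* = 0.518/0.0407 = 12.7; it rises from 9.09.

y* ≈ 12.7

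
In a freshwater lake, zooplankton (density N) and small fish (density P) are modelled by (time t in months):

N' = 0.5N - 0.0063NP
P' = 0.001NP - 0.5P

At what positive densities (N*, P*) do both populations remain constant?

N* ≈ 500, P* ≈ 79.4

Set dP/dt = 0 with P > 0: 0.001N - 0.5 = 0, so N* = 0.5/0.001 = 500.
Set dN/dt = 0 with N > 0: 0.5 - 0.0063P = 0, so P* = 0.5/0.0063 = 79.4.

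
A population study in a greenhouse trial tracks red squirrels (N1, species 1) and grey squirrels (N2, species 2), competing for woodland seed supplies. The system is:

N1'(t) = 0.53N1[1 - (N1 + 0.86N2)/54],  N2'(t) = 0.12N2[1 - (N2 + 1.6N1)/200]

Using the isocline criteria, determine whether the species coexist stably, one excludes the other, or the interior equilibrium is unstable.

Compare the nullcline intercepts: K1/α12 = 54/0.86 = 62.8 < K2 = 200; K2/α21 = 200/1.6 = 125 > K1 = 54.
Since the inequalities point opposite ways, species 2 can invade but species 1 cannot.

species 2 excludes species 1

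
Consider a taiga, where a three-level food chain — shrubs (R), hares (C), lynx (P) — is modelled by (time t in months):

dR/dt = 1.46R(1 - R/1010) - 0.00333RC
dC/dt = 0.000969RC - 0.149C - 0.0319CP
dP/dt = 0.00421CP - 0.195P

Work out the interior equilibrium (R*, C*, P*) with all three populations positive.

R* ≈ 903, C* ≈ 46.3, P* ≈ 22.8

From dP/dt = 0: 0.00421C* = 0.195, so C* = 46.3.
From dR/dt = 0: 1.46(1 - R*/1010) = 0.00333·46.3, giving R* = 1010·(1 - 0.106) = 903.
From dC/dt = 0: 0.000969·903 - 0.149 = 0.0319P*, so P* = 0.726/0.0319 = 22.8.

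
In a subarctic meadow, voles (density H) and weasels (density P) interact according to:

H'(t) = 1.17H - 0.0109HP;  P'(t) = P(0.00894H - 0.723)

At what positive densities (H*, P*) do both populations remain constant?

Set dP/dt = 0 with P > 0: 0.00894H - 0.723 = 0, so H* = 0.723/0.00894 = 80.9.
Set dH/dt = 0 with H > 0: 1.17 - 0.0109P = 0, so P* = 1.17/0.0109 = 107.

H* ≈ 80.9, P* ≈ 107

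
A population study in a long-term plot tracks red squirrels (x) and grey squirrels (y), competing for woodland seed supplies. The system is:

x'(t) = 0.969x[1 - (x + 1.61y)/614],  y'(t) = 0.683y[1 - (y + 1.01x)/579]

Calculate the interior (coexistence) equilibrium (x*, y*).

Setting both brackets to zero gives the nullclines x + 1.61y = 614 and 1.01x + y = 579.
Substituting y = 579 - 1.01x into the first: x(1 - 1.61·1.01) = 614 - 1.61·579.
So x* = -318/-0.626 = 508, and then y* = 579 - 1.01·508 = 65.7.

x* ≈ 508, y* ≈ 65.7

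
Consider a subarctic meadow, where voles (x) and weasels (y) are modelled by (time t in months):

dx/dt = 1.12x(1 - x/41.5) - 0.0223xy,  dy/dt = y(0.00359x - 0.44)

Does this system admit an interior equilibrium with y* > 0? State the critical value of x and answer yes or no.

Threshold x = 123; K < 123, so no, the predator goes extinct.

The predator equation gives dy/dt > 0 only when x > 0.44/0.00359 = 123.
Without the predator, x → K = 41.5. Since 41.5 < 123, the predator cannot invade.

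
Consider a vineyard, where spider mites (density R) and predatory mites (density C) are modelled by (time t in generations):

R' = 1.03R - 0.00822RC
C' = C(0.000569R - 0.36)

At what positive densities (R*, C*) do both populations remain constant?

R* ≈ 633, C* ≈ 125

Set dC/dt = 0 with C > 0: 0.000569R - 0.36 = 0, so R* = 0.36/0.000569 = 633.
Set dR/dt = 0 with R > 0: 1.03 - 0.00822C = 0, so C* = 1.03/0.00822 = 125.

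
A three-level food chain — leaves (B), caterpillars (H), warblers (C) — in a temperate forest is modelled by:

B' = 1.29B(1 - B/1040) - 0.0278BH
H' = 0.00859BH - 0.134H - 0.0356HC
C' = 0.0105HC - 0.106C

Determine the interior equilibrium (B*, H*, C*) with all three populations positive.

B* ≈ 814, H* ≈ 10.1, C* ≈ 193

From dC/dt = 0: 0.0105H* = 0.106, so H* = 10.1.
From dB/dt = 0: 1.29(1 - B*/1040) = 0.0278·10.1, giving B* = 1040·(1 - 0.218) = 814.
From dH/dt = 0: 0.00859·814 - 0.134 = 0.0356C*, so C* = 6.86/0.0356 = 193.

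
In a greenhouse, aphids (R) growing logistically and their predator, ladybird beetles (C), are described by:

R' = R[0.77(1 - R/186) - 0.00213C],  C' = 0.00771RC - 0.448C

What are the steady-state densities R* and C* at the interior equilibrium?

From dC/dt = 0 with C > 0: 0.00771R* = 0.448, so R* = 58.1.
Substitute into dR/dt = 0: 0.77(1 - 58.1/186) = 0.00213C*.
The bracket is 0.688, giving C* = 0.529/0.00213 = 249.

R* ≈ 58.1, C* ≈ 249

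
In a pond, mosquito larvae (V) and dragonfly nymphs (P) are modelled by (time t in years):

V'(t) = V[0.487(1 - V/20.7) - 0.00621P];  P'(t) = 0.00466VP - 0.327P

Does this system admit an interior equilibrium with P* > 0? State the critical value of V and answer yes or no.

Threshold V = 70.2; K < 70.2, so no, the predator goes extinct.

The predator equation gives dP/dt > 0 only when V > 0.327/0.00466 = 70.2.
Without the predator, V → K = 20.7. Since 20.7 < 70.2, the predator cannot invade.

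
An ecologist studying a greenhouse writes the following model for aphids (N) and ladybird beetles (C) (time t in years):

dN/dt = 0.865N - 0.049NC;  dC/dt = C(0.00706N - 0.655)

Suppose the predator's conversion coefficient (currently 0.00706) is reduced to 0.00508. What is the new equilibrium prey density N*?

N* ≈ 129

At the interior fixed point, setting dC/dt = 0 with C > 0 fixes N* = (predator death rate)/(NC coefficient) — independent of the other coefficients.
With the change, N* = 0.655/0.00508 = 129; it rises from 92.8.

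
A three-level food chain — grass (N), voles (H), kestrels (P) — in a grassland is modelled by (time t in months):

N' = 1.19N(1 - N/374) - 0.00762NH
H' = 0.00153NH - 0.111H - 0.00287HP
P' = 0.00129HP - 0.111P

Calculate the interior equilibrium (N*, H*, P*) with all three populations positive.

From dP/dt = 0: 0.00129H* = 0.111, so H* = 86.
From dN/dt = 0: 1.19(1 - N*/374) = 0.00762·86, giving N* = 374·(1 - 0.551) = 168.
From dH/dt = 0: 0.00153·168 - 0.111 = 0.00287P*, so P* = 0.146/0.00287 = 50.8.

N* ≈ 168, H* ≈ 86, P* ≈ 50.8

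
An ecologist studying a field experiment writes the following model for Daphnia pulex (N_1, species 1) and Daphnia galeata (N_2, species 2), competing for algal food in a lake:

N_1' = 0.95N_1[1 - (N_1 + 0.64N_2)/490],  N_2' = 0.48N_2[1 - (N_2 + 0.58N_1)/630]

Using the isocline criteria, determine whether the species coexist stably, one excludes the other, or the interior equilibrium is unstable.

stable coexistence

Compare the nullcline intercepts: K1/α12 = 490/0.64 = 766 > K2 = 630; K2/α21 = 630/0.58 = 1090 > K1 = 490.
Since both inequalities hold, each species can invade when rare, so the interior equilibrium is stable.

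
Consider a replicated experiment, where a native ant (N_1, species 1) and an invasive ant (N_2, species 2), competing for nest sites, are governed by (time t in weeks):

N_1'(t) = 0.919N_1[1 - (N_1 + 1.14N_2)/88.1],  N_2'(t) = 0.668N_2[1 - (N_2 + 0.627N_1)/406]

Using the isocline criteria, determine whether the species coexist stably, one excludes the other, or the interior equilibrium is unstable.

species 2 excludes species 1

Compare the nullcline intercepts: K1/α12 = 88.1/1.14 = 77.3 < K2 = 406; K2/α21 = 406/0.627 = 648 > K1 = 88.1.
Since the inequalities point opposite ways, species 2 can invade but species 1 cannot.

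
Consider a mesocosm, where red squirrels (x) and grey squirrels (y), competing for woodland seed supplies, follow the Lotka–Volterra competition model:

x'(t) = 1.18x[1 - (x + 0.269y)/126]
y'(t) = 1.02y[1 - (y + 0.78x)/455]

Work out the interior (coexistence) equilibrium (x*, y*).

Setting both brackets to zero gives the nullclines x + 0.269y = 126 and 0.78x + y = 455.
Substituting y = 455 - 0.78x into the first: x(1 - 0.269·0.78) = 126 - 0.269·455.
So x* = 3.6/0.79 = 4.56, and then y* = 455 - 0.78·4.56 = 451.

x* ≈ 4.56, y* ≈ 451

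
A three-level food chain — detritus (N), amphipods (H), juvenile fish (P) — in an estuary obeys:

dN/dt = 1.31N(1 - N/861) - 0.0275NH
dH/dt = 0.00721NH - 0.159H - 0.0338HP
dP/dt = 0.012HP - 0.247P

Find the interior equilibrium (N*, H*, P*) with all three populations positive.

N* ≈ 489, H* ≈ 20.6, P* ≈ 99.6

From dP/dt = 0: 0.012H* = 0.247, so H* = 20.6.
From dN/dt = 0: 1.31(1 - N*/861) = 0.0275·20.6, giving N* = 861·(1 - 0.432) = 489.
From dH/dt = 0: 0.00721·489 - 0.159 = 0.0338P*, so P* = 3.37/0.0338 = 99.6.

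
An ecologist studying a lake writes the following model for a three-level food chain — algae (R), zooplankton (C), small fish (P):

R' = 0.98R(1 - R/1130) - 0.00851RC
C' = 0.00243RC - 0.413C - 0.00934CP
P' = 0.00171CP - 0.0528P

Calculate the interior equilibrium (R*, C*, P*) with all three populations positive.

R* ≈ 827, C* ≈ 30.9, P* ≈ 171

From dP/dt = 0: 0.00171C* = 0.0528, so C* = 30.9.
From dR/dt = 0: 0.98(1 - R*/1130) = 0.00851·30.9, giving R* = 1130·(1 - 0.268) = 827.
From dC/dt = 0: 0.00243·827 - 0.413 = 0.00934P*, so P* = 1.6/0.00934 = 171.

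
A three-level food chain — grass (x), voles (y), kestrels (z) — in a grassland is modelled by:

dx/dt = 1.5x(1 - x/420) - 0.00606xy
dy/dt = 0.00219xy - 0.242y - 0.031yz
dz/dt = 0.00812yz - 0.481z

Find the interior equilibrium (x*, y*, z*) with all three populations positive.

x* ≈ 319, y* ≈ 59.2, z* ≈ 14.8

From dz/dt = 0: 0.00812y* = 0.481, so y* = 59.2.
From dx/dt = 0: 1.5(1 - x*/420) = 0.00606·59.2, giving x* = 420·(1 - 0.239) = 319.
From dy/dt = 0: 0.00219·319 - 0.242 = 0.031z*, so z* = 0.458/0.031 = 14.8.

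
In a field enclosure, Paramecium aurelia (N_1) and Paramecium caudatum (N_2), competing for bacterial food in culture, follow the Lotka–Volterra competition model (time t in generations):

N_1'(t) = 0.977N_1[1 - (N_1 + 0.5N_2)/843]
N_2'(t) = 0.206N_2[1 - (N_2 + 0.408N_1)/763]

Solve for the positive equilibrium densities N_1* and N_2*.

Setting both brackets to zero gives the nullclines N_1 + 0.5N_2 = 843 and 0.408N_1 + N_2 = 763.
Substituting N_2 = 763 - 0.408N_1 into the first: N_1(1 - 0.5·0.408) = 843 - 0.5·763.
So N_1* = 462/0.796 = 580, and then N_2* = 763 - 0.408·580 = 526.

N_1* ≈ 580, N_2* ≈ 526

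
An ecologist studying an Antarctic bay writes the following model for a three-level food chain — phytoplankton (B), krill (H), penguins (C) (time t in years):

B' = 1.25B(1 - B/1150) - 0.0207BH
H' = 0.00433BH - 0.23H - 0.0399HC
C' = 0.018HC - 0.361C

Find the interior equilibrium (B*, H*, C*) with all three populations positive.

From dC/dt = 0: 0.018H* = 0.361, so H* = 20.1.
From dB/dt = 0: 1.25(1 - B*/1150) = 0.0207·20.1, giving B* = 1150·(1 - 0.332) = 768.
From dH/dt = 0: 0.00433·768 - 0.23 = 0.0399C*, so C* = 3.1/0.0399 = 77.6.

B* ≈ 768, H* ≈ 20.1, C* ≈ 77.6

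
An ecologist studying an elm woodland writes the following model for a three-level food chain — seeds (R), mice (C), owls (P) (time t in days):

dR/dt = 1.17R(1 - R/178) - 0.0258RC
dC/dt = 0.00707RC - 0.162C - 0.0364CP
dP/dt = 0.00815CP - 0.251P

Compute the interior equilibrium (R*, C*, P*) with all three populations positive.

R* ≈ 57.1, C* ≈ 30.8, P* ≈ 6.64

From dP/dt = 0: 0.00815C* = 0.251, so C* = 30.8.
From dR/dt = 0: 1.17(1 - R*/178) = 0.0258·30.8, giving R* = 178·(1 - 0.679) = 57.1.
From dC/dt = 0: 0.00707·57.1 - 0.162 = 0.0364P*, so P* = 0.242/0.0364 = 6.64.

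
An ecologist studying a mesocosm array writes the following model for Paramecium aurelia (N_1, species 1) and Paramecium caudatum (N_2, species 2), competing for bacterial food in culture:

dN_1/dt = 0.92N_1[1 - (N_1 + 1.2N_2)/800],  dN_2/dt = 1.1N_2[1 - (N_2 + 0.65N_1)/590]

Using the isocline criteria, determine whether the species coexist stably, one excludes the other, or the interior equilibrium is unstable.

stable coexistence

Compare the nullcline intercepts: K1/α12 = 800/1.2 = 667 > K2 = 590; K2/α21 = 590/0.65 = 908 > K1 = 800.
Since both inequalities hold, each species can invade when rare, so the interior equilibrium is stable.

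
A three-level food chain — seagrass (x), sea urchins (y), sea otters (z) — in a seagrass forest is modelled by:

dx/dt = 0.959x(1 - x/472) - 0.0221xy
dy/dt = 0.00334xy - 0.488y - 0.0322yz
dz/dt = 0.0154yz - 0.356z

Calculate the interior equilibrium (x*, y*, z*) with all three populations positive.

From dz/dt = 0: 0.0154y* = 0.356, so y* = 23.1.
From dx/dt = 0: 0.959(1 - x*/472) = 0.0221·23.1, giving x* = 472·(1 - 0.533) = 221.
From dy/dt = 0: 0.00334·221 - 0.488 = 0.0322z*, so z* = 0.249/0.0322 = 7.72.

x* ≈ 221, y* ≈ 23.1, z* ≈ 7.72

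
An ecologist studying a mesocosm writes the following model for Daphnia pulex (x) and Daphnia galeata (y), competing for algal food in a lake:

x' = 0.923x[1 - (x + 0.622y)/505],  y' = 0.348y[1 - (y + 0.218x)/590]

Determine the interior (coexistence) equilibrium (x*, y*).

x* ≈ 160, y* ≈ 555

Setting both brackets to zero gives the nullclines x + 0.622y = 505 and 0.218x + y = 590.
Substituting y = 590 - 0.218x into the first: x(1 - 0.622·0.218) = 505 - 0.622·590.
So x* = 138/0.864 = 160, and then y* = 590 - 0.218·160 = 555.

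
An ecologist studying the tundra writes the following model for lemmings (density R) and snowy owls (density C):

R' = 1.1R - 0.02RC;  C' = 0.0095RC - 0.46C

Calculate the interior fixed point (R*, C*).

Set dC/dt = 0 with C > 0: 0.0095R - 0.46 = 0, so R* = 0.46/0.0095 = 48.4.
Set dR/dt = 0 with R > 0: 1.1 - 0.02C = 0, so C* = 1.1/0.02 = 55.

R* ≈ 48.4, C* ≈ 55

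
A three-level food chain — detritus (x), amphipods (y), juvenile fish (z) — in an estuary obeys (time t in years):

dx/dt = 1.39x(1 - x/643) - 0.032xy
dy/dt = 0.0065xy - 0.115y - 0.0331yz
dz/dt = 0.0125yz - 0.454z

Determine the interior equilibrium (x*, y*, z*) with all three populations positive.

From dz/dt = 0: 0.0125y* = 0.454, so y* = 36.3.
From dx/dt = 0: 1.39(1 - x*/643) = 0.032·36.3, giving x* = 643·(1 - 0.836) = 105.
From dy/dt = 0: 0.0065·105 - 0.115 = 0.0331z*, so z* = 0.57/0.0331 = 17.2.

x* ≈ 105, y* ≈ 36.3, z* ≈ 17.2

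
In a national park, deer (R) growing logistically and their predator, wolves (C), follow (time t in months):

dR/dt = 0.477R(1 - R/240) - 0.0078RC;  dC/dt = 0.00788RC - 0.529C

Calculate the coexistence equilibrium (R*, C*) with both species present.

R* ≈ 67.1, C* ≈ 44

From dC/dt = 0 with C > 0: 0.00788R* = 0.529, so R* = 67.1.
Substitute into dR/dt = 0: 0.477(1 - 67.1/240) = 0.0078C*.
The bracket is 0.72, giving C* = 0.344/0.0078 = 44.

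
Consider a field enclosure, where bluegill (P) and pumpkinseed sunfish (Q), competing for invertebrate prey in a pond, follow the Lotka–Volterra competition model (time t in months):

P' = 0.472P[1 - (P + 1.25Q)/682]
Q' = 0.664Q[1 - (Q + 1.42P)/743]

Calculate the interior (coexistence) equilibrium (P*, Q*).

Setting both brackets to zero gives the nullclines P + 1.25Q = 682 and 1.42P + Q = 743.
Substituting Q = 743 - 1.42P into the first: P(1 - 1.25·1.42) = 682 - 1.25·743.
So P* = -247/-0.775 = 318, and then Q* = 743 - 1.42·318 = 291.

P* ≈ 318, Q* ≈ 291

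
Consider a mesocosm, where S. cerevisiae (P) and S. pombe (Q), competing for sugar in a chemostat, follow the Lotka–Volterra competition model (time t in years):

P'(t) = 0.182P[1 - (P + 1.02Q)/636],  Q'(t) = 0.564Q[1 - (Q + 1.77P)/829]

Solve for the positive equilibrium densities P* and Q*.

Setting both brackets to zero gives the nullclines P + 1.02Q = 636 and 1.77P + Q = 829.
Substituting Q = 829 - 1.77P into the first: P(1 - 1.02·1.77) = 636 - 1.02·829.
So P* = -210/-0.805 = 260, and then Q* = 829 - 1.77·260 = 368.

P* ≈ 260, Q* ≈ 368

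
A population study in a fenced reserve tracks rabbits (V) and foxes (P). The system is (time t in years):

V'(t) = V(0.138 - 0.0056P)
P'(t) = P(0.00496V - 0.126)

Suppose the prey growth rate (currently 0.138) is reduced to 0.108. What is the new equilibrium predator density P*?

P* ≈ 19.3

At the interior fixed point, setting dV/dt = 0 with V > 0 fixes P* = (prey growth rate)/(VP coefficient) — independent of the other coefficients.
With the change, P* = 0.108/0.0056 = 19.3; it falls from 24.6.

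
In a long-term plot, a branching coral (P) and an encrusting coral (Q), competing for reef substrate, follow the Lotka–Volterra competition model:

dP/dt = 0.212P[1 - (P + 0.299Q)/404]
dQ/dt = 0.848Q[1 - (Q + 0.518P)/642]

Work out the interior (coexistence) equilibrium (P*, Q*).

P* ≈ 251, Q* ≈ 512

Setting both brackets to zero gives the nullclines P + 0.299Q = 404 and 0.518P + Q = 642.
Substituting Q = 642 - 0.518P into the first: P(1 - 0.299·0.518) = 404 - 0.299·642.
So P* = 212/0.845 = 251, and then Q* = 642 - 0.518·251 = 512.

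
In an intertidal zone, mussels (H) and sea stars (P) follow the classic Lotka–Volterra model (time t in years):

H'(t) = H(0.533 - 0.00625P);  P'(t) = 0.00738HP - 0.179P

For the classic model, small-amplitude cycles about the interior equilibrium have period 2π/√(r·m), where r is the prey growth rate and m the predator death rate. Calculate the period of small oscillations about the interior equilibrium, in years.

Here r = 0.533 and m = 0.179, so r·m = 0.0954.
ω = √0.0954 = 0.309 per year, hence T = 2π/ω ≈ 20.3 years.

T ≈ 20.3 years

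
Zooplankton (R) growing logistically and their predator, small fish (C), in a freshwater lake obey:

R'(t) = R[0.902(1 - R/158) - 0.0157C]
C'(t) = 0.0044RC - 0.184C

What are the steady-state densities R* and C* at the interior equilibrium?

R* ≈ 41.8, C* ≈ 42.2

From dC/dt = 0 with C > 0: 0.0044R* = 0.184, so R* = 41.8.
Substitute into dR/dt = 0: 0.902(1 - 41.8/158) = 0.0157C*.
The bracket is 0.735, giving C* = 0.663/0.0157 = 42.2.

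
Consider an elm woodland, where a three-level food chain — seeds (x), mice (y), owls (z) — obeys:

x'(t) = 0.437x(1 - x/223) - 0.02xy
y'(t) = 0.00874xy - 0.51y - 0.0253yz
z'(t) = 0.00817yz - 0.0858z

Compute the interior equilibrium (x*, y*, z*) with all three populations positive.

x* ≈ 116, y* ≈ 10.5, z* ≈ 19.9

From dz/dt = 0: 0.00817y* = 0.0858, so y* = 10.5.
From dx/dt = 0: 0.437(1 - x*/223) = 0.02·10.5, giving x* = 223·(1 - 0.481) = 116.
From dy/dt = 0: 0.00874·116 - 0.51 = 0.0253z*, so z* = 0.502/0.0253 = 19.9.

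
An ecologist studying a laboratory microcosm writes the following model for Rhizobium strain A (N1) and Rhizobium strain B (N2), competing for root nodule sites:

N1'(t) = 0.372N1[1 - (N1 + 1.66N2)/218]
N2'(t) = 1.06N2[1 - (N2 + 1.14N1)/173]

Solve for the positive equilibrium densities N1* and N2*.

Setting both brackets to zero gives the nullclines N1 + 1.66N2 = 218 and 1.14N1 + N2 = 173.
Substituting N2 = 173 - 1.14N1 into the first: N1(1 - 1.66·1.14) = 218 - 1.66·173.
So N1* = -69.2/-0.892 = 77.5, and then N2* = 173 - 1.14·77.5 = 84.6.

N1* ≈ 77.5, N2* ≈ 84.6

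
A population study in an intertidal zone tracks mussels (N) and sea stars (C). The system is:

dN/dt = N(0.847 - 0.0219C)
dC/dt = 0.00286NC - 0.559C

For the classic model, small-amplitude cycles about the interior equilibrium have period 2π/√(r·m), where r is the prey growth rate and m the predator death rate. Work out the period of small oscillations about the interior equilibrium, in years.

T ≈ 9.13 years

Here r = 0.847 and m = 0.559, so r·m = 0.473.
ω = √0.473 = 0.688 per year, hence T = 2π/ω ≈ 9.13 years.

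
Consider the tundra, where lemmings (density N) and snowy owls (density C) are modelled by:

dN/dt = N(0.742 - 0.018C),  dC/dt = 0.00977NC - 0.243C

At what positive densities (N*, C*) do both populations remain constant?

Set dC/dt = 0 with C > 0: 0.00977N - 0.243 = 0, so N* = 0.243/0.00977 = 24.9.
Set dN/dt = 0 with N > 0: 0.742 - 0.018C = 0, so C* = 0.742/0.018 = 41.2.

N* ≈ 24.9, C* ≈ 41.2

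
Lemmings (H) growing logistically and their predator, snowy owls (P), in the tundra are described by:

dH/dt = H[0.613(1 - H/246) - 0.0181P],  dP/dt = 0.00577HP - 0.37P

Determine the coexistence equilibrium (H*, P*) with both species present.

H* ≈ 64.1, P* ≈ 25

From dP/dt = 0 with P > 0: 0.00577H* = 0.37, so H* = 64.1.
Substitute into dH/dt = 0: 0.613(1 - 64.1/246) = 0.0181P*.
The bracket is 0.739, giving P* = 0.453/0.0181 = 25.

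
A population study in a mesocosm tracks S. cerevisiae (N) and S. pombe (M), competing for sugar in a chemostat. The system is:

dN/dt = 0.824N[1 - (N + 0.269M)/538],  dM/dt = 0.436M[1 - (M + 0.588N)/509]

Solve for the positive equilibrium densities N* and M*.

Setting both brackets to zero gives the nullclines N + 0.269M = 538 and 0.588N + M = 509.
Substituting M = 509 - 0.588N into the first: N(1 - 0.269·0.588) = 538 - 0.269·509.
So N* = 401/0.842 = 476, and then M* = 509 - 0.588·476 = 229.

N* ≈ 476, M* ≈ 229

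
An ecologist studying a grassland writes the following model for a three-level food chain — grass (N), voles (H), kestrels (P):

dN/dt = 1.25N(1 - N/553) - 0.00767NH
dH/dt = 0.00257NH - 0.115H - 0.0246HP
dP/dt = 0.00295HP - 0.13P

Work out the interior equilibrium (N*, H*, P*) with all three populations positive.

From dP/dt = 0: 0.00295H* = 0.13, so H* = 44.1.
From dN/dt = 0: 1.25(1 - N*/553) = 0.00767·44.1, giving N* = 553·(1 - 0.27) = 403.
From dH/dt = 0: 0.00257·403 - 0.115 = 0.0246P*, so P* = 0.922/0.0246 = 37.5.

N* ≈ 403, H* ≈ 44.1, P* ≈ 37.5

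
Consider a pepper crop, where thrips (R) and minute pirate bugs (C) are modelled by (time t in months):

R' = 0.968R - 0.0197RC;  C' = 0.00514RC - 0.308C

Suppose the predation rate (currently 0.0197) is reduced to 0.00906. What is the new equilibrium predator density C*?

C* ≈ 107

At the interior fixed point, setting dR/dt = 0 with R > 0 fixes C* = (prey growth rate)/(RC coefficient) — independent of the other coefficients.
With the change, C* = 0.968/0.00906 = 107; it rises from 49.1.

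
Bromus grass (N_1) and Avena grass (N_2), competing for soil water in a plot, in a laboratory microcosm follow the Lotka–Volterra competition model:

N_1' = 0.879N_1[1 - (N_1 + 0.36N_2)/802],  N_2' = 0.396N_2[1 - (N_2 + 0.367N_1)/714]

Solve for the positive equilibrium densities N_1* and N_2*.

Setting both brackets to zero gives the nullclines N_1 + 0.36N_2 = 802 and 0.367N_1 + N_2 = 714.
Substituting N_2 = 714 - 0.367N_1 into the first: N_1(1 - 0.36·0.367) = 802 - 0.36·714.
So N_1* = 545/0.868 = 628, and then N_2* = 714 - 0.367·628 = 484.

N_1* ≈ 628, N_2* ≈ 484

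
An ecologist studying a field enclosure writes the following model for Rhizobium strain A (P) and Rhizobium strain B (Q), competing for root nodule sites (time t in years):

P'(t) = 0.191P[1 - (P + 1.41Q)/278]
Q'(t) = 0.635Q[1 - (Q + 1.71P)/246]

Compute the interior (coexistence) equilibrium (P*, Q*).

Setting both brackets to zero gives the nullclines P + 1.41Q = 278 and 1.71P + Q = 246.
Substituting Q = 246 - 1.71P into the first: P(1 - 1.41·1.71) = 278 - 1.41·246.
So P* = -68.9/-1.41 = 48.8, and then Q* = 246 - 1.71·48.8 = 163.

P* ≈ 48.8, Q* ≈ 163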